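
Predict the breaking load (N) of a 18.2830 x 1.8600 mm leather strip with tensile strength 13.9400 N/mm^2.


Formula: F = TS * w * t
Substituting: F = 13.9400 * 18.2830 * 1.8600
Result: 474.0489 N


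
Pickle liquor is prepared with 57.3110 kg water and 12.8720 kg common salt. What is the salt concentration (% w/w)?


Formula: Conc = salt / (water + salt) * 100
Substituting: Conc = 12.8720 / (57.3110 + 12.8720) * 100
Result: 18.3406 %


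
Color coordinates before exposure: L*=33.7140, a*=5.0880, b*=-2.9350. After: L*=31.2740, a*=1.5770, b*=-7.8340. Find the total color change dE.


dL = -2.4400, da = -3.5110, db = -4.8990
dE = sqrt((-2.4400)^2 + (-3.5110)^2 + (-4.8990)^2) = 6.5024


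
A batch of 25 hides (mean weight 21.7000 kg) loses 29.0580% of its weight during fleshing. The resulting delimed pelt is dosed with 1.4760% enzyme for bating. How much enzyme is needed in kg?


Total_raw = N * avg_wt = 25 * 21.7000 = 542.5000 kg
Substrate = Total_raw * (1 - loss/100) = 542.5000 * (1 - 29.0580/100) = 384.8603 kg
Enzyme = Substrate * pct / 100 = 384.8603 * 1.4760 / 100 = 5.6805 kg


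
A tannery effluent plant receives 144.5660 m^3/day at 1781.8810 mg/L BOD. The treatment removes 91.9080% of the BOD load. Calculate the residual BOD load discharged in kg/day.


Load_in = volume * conc / 1000 = 144.5660 * 1781.8810 / 1000 = 257.5994 kg/day
Removed = Load_in * eff / 100 = 257.5994 * 91.9080 / 100 = 236.7545 kg/day
Load_out = Load_in - Removed = 257.5994 - 236.7545 = 20.8449 kg/day


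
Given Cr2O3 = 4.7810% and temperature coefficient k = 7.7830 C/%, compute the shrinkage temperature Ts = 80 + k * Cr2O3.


Formula: Ts = 80 + k * Cr2O3
Substituting: Ts = 80 + 7.7830 * 4.7810
Result: 117.2105 C


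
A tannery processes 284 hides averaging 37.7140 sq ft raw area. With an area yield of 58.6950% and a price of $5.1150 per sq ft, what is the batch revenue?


Raw_total = N * avg_area = 284 * 37.7140 = 10710.7760 sq ft
Finished = Raw_total * yield / 100 = 10710.7760 * 58.6950 / 100 = 6286.6900 sq ft
Value = Finished * price = 6286.6900 * 5.1150 = 32156.4192 $


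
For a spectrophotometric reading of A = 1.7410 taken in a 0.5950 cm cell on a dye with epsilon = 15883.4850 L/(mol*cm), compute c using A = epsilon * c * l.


Formula: c = A / (epsilon * l)
Substituting: c = 1.7410 / (15883.4850 * 0.5950)
Result: 1.8422e-04 mol/L


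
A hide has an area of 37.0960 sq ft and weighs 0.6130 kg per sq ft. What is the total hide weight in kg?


Formula: Weight = area * weight_per_sqft
Substituting: Weight = 37.0960 * 0.6130
Result: 22.7398 kg


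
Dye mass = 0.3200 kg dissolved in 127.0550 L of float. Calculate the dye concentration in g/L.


Formula: Conc = dye_mass(kg) / volume(L) * 1000
Substituting: Conc = 0.3200 / 127.0550 * 1000
Result: 2.5186 g/L


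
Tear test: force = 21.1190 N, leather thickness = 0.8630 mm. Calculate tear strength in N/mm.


Formula: Tear strength = force / thickness
Substituting: Tear strength = 21.1190 / 0.8630
Result: 24.4716 N/mm


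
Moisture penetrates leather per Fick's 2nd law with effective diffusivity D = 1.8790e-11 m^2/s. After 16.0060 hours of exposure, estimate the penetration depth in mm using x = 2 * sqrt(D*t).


t = 16.0060 hr * 3600 = 57621.6000 s
D * t = 1.8790e-11 * 57621.6000 = 1.0827e-06
x = 2 * sqrt(D*t) = 2 * sqrt(1.0827e-06) = 0.00208107 m = 2.0811 mm


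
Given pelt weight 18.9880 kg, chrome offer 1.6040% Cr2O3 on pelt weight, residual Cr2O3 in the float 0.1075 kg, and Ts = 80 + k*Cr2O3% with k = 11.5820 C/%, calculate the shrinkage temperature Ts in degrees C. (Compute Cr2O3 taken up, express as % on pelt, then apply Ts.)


Offered = pelt * offer_pct / 100 = 18.9880 * 1.6040 / 100 = 0.3046 kg
Uptake = offered - residual = 0.3046 - 0.1075 = 0.1971 kg
Cr2O3% on pelt = uptake / pelt * 100 = 0.1971 / 18.9880 * 100 = 1.0379 %
Ts = 80 + k * Cr2O3% = 80 + 11.5820 * 1.0379 = 92.0204 C


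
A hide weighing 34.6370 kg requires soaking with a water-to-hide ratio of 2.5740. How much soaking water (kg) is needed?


Formula: Water = hide_weight * ratio
Substituting: Water = 34.6370 * 2.5740
Result: 89.1556 kg


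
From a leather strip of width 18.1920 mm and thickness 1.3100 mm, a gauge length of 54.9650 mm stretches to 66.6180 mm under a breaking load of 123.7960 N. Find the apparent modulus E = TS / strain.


TS = F / (w * t) = 123.7960 / (18.1920 * 1.3100) = 5.1946 N/mm^2
strain = (Lf - L0) / L0 = (66.6180 - 54.9650) / 54.9650 = 0.2120
E = TS / strain = 5.1946 / 0.2120 = 24.5021 N/mm^2


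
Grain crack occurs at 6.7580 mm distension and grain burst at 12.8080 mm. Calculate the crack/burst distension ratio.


Formula: Ratio = crack / burst
Substituting: Ratio = 6.7580 / 12.8080
Result: 0.5276


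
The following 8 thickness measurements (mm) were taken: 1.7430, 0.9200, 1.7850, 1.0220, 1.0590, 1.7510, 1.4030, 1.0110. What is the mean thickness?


Formula: Average = sum / n
Substituting: Average = 10.6940 / 8
Result: 1.3367 mm


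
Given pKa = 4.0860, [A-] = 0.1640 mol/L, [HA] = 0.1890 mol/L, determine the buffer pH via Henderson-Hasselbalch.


ratio = [A-] / [HA] = 0.1640 / 0.1890 = 0.8677
log10(ratio) = -0.061618
pH = pKa + log10(ratio) = 4.0860 - 0.061618 = 4.0244


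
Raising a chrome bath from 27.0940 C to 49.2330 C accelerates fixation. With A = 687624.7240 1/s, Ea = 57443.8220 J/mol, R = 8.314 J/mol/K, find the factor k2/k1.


T1 = 27.0940 + 273.15 = 300.2440 K; T2 = 49.2330 + 273.15 = 322.3830 K
k1 = A * exp(-Ea/(R*T1)) = 687624.7240 * exp(-57443.8220/(8.314*300.2440)) = 6.9705e-05 1/s
k2 = A * exp(-Ea/(R*T2)) = 687624.7240 * exp(-57443.8220/(8.314*322.3830)) = 3.3852e-04 1/s
k2/k1 = 3.3852e-04 / 6.9705e-05 = 4.8565


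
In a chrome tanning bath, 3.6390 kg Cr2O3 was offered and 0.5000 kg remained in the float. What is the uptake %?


Formula: Uptake = (offered - residual) / offered * 100
Substituting: Uptake = (3.6390 - 0.5000) / 3.6390 * 100
Result: 86.2600 %


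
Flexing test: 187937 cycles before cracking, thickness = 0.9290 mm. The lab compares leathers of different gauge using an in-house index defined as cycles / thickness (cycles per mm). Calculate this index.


Formula: Index = cycles / thickness
Substituting: Index = 187937 / 0.9290
Result: 202300.3229 cycles/mm


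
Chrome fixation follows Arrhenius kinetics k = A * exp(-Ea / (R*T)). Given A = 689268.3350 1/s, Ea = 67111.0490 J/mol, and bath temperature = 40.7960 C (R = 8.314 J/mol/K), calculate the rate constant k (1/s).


T_K = T_C + 273.15 = 40.7960 + 273.15 = 313.9460 K
exponent = -Ea / (R * T_K) = -67111.0490 / (8.314 * 313.9460) = -25.7116
k = A * exp(exponent) = 689268.3350 * exp(-25.7116) = 4.6988e-06 1/s


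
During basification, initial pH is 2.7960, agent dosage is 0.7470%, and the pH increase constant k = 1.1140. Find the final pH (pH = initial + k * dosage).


Formula: pH_final = pH_initial + k * base_pct
Substituting: pH_final = 2.7960 + 1.1140 * 0.7470
Result: 3.6282


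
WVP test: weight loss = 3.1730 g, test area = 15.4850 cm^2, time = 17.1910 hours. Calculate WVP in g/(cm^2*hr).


Formula: WVP = loss / (area * time)
Substituting: WVP = 3.1730 / (15.4850 * 17.1910)
Result: 0.0119195 g/(cm^2*hr)


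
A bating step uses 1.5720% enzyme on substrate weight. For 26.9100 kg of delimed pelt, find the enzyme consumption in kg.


Formula: Enzyme = substrate * pct / 100
Substituting: Enzyme = 26.9100 * 1.5720 / 100
Result: 0.4230 kg


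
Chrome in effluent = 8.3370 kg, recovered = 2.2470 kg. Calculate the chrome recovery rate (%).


Formula: Recovery = recovered / input * 100
Substituting: Recovery = 2.2470 / 8.3370 * 100
Result: 26.9521 %


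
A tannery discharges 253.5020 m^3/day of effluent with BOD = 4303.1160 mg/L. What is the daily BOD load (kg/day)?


Formula: BOD_load = volume * conc / 1000
Substituting: BOD_load = 253.5020 * 4303.1160 / 1000
Result: 1090.8485 kg/day


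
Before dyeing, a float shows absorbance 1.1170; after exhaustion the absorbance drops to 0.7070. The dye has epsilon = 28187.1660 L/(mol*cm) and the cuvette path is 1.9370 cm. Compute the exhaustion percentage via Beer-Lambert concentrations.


c_initial = A_i / (epsilon * l) = 1.1170 / (28187.1660 * 1.9370) = 2.0458e-05 mol/L
c_final = A_f / (epsilon * l) = 0.7070 / (28187.1660 * 1.9370) = 1.2949e-05 mol/L
Exhaustion = (c_initial - c_final) / c_initial * 100 = (2.0458e-05 - 1.2949e-05) / 2.0458e-05 * 100 = 36.7055 %


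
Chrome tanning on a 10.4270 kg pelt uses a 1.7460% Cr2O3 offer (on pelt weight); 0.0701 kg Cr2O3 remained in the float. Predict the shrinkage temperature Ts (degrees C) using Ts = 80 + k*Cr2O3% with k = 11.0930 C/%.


Offered = pelt * offer_pct / 100 = 10.4270 * 1.7460 / 100 = 0.1821 kg
Uptake = offered - residual = 0.1821 - 0.0701 = 0.1120 kg
Cr2O3% on pelt = uptake / pelt * 100 = 0.1120 / 10.4270 * 100 = 1.0737 %
Ts = 80 + k * Cr2O3% = 80 + 11.0930 * 1.0737 = 91.9106 C


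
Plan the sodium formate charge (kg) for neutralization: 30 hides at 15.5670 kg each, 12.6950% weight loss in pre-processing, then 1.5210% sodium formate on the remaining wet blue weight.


Total_raw = N * avg_wt = 30 * 15.5670 = 467.0100 kg
Substrate = Total_raw * (1 - loss/100) = 467.0100 * (1 - 12.6950/100) = 407.7231 kg
Neutralizer = Substrate * pct / 100 = 407.7231 * 1.5210 / 100 = 6.2015 kg


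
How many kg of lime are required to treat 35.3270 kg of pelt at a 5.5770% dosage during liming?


Formula: Lime = substrate * pct / 100
Substituting: Lime = 35.3270 * 5.5770 / 100
Result: 1.9702 kg


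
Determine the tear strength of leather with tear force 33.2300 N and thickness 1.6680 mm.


Formula: Tear strength = force / thickness
Substituting: Tear strength = 33.2300 / 1.6680
Result: 19.9221 N/mm


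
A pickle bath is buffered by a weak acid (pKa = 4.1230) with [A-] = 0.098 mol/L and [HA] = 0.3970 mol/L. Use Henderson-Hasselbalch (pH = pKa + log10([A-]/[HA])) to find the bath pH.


ratio = [A-] / [HA] = 0.098 / 0.3970 = 0.2469
log10(ratio) = -0.6076
pH = pKa + log10(ratio) = 4.1230 - 0.6076 = 3.5154


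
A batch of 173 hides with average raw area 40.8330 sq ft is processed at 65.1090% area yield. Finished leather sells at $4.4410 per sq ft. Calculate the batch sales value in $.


Raw_total = N * avg_area = 173 * 40.8330 = 7064.1090 sq ft
Finished = Raw_total * yield / 100 = 7064.1090 * 65.1090 / 100 = 4599.3707 sq ft
Value = Finished * price = 4599.3707 * 4.4410 = 20425.8054 $


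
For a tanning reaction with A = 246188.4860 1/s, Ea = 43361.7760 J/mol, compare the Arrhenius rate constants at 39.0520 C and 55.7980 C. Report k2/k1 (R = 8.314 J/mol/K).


T1 = 39.0520 + 273.15 = 312.2020 K; T2 = 55.7980 + 273.15 = 328.9480 K
k1 = A * exp(-Ea/(R*T1)) = 246188.4860 * exp(-43361.7760/(8.314*312.2020)) = 0.0136814 1/s
k2 = A * exp(-Ea/(R*T2)) = 246188.4860 * exp(-43361.7760/(8.314*328.9480)) = 0.0320238 1/s
k2/k1 = 0.0320238 / 0.0136814 = 2.3407


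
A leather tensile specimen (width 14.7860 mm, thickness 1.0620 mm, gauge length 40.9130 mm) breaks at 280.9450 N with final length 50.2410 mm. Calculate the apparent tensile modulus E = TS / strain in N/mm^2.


TS = F / (w * t) = 280.9450 / (14.7860 * 1.0620) = 17.8915 N/mm^2
strain = (Lf - L0) / L0 = (50.2410 - 40.9130) / 40.9130 = 0.2280
E = TS / strain = 17.8915 / 0.2280 = 78.4728 N/mm^2


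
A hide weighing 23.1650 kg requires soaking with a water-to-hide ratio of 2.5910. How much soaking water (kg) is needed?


Formula: Water = hide_weight * ratio
Substituting: Water = 23.1650 * 2.5910
Result: 60.0205 kg


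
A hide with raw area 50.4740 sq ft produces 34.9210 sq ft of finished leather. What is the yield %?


Formula: Yield = finished / raw * 100
Substituting: Yield = 34.9210 / 50.4740 * 100
Result: 69.1861 %


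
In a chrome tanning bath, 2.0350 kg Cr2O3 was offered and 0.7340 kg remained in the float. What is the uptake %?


Formula: Uptake = (offered - residual) / offered * 100
Substituting: Uptake = (2.0350 - 0.7340) / 2.0350 * 100
Result: 63.9312 %


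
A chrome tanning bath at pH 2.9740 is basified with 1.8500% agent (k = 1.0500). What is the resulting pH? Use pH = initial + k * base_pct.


Formula: pH_final = pH_initial + k * base_pct
Substituting: pH_final = 2.9740 + 1.0500 * 1.8500
Result: 4.9165


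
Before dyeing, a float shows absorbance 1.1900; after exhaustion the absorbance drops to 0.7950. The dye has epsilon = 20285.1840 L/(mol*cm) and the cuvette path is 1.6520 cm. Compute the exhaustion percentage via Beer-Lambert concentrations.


c_initial = A_i / (epsilon * l) = 1.1900 / (20285.1840 * 1.6520) = 3.5511e-05 mol/L
c_final = A_f / (epsilon * l) = 0.7950 / (20285.1840 * 1.6520) = 2.3723e-05 mol/L
Exhaustion = (c_initial - c_final) / c_initial * 100 = (3.5511e-05 - 2.3723e-05) / 3.5511e-05 * 100 = 33.1933 %


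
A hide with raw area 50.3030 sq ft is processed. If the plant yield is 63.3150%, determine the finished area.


Formula: finished = raw * yield / 100
Substituting: finished = 50.3030 * 63.3150 / 100
Result: 31.8493 sq ft


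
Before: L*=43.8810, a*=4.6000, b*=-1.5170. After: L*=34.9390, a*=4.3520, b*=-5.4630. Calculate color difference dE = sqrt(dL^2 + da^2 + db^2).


dL = -8.9420, da = -0.2480, db = -3.9460
dE = sqrt((-8.9420)^2 + (-0.2480)^2 + (-3.9460)^2) = 9.7771


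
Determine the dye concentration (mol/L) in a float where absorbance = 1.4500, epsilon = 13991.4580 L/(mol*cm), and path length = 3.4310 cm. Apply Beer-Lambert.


Formula: c = A / (epsilon * l)
Substituting: c = 1.4500 / (13991.4580 * 3.4310)
Result: 3.0205e-05 mol/L


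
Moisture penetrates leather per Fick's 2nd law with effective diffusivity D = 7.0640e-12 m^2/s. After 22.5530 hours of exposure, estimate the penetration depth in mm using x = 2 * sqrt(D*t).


t = 22.5530 hr * 3600 = 81190.8000 s
D * t = 7.0640e-12 * 81190.8000 = 5.7353e-07
x = 2 * sqrt(D*t) = 2 * sqrt(5.7353e-07) = 0.00151464 m = 1.5146 mm


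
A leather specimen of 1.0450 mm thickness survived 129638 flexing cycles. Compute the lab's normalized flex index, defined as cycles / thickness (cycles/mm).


Formula: Index = cycles / thickness
Substituting: Index = 129638 / 1.0450
Result: 124055.5024 cycles/mm


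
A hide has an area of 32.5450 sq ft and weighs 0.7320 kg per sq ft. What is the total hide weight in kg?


Formula: Weight = area * weight_per_sqft
Substituting: Weight = 32.5450 * 0.7320
Result: 23.8229 kg


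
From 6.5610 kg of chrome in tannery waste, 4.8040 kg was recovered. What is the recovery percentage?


Formula: Recovery = recovered / input * 100
Substituting: Recovery = 4.8040 / 6.5610 * 100
Result: 73.2205 %


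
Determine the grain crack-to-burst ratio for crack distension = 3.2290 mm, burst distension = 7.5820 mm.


Formula: Ratio = crack / burst
Substituting: Ratio = 3.2290 / 7.5820
Result: 0.4259


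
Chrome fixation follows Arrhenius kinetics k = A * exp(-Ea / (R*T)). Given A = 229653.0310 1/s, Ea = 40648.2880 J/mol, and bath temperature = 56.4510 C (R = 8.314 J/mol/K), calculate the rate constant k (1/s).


T_K = T_C + 273.15 = 56.4510 + 273.15 = 329.6010 K
exponent = -Ea / (R * T_K) = -40648.2880 / (8.314 * 329.6010) = -14.8335
k = A * exp(exponent) = 229653.0310 * exp(-14.8335) = 0.0829782 1/s


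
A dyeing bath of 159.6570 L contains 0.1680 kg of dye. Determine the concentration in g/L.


Formula: Conc = dye_mass(kg) / volume(L) * 1000
Substituting: Conc = 0.1680 / 159.6570 * 1000
Result: 1.0523 g/L


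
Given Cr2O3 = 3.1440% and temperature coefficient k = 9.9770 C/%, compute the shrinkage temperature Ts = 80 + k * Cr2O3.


Formula: Ts = 80 + k * Cr2O3
Substituting: Ts = 80 + 9.9770 * 3.1440
Result: 111.3677 C


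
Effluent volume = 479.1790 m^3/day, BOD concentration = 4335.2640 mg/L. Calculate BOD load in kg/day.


Formula: BOD_load = volume * conc / 1000
Substituting: BOD_load = 479.1790 * 4335.2640 / 1000
Result: 2077.3675 kg/day


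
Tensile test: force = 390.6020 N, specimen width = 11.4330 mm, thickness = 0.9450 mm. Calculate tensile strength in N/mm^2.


Formula: TS = force / (width * thickness)
Substituting: TS = 390.6020 / (11.4330 * 0.9450)
Result: 36.1528 N/mm^2


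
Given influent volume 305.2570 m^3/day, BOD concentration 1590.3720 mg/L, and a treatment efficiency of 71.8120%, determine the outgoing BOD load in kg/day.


Load_in = volume * conc / 1000 = 305.2570 * 1590.3720 / 1000 = 485.4722 kg/day
Removed = Load_in * eff / 100 = 485.4722 * 71.8120 / 100 = 348.6273 kg/day
Load_out = Load_in - Removed = 485.4722 - 348.6273 = 136.8449 kg/day


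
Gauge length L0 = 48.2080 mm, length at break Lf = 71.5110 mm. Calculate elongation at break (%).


Formula: Elongation = (Lf - L0) / L0 * 100
Substituting: Elongation = (71.5110 - 48.2080) / 48.2080 * 100
Result: 48.3385 %


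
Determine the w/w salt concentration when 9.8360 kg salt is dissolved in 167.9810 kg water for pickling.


Formula: Conc = salt / (water + salt) * 100
Substituting: Conc = 9.8360 / (167.9810 + 9.8360) * 100
Result: 5.5315 %


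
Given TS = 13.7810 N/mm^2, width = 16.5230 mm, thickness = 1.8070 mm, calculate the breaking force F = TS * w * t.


Formula: F = TS * w * t
Substituting: F = 13.7810 * 16.5230 * 1.8070
Result: 411.4602 N


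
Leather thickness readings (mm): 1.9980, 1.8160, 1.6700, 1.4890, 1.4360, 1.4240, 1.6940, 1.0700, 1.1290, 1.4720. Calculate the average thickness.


Formula: Average = sum / n
Substituting: Average = 15.1980 / 10
Result: 1.5198 mm


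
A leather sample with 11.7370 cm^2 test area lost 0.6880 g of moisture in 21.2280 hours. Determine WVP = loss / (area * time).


Formula: WVP = loss / (area * time)
Substituting: WVP = 0.6880 / (11.7370 * 21.2280)
Result: 0.00276136 g/(cm^2*hr)


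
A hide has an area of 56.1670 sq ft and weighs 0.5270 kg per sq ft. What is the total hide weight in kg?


Formula: Weight = area * weight_per_sqft
Substituting: Weight = 56.1670 * 0.5270
Result: 29.6000 kg


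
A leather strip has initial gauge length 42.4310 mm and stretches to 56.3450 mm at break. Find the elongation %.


Formula: Elongation = (Lf - L0) / L0 * 100
Substituting: Elongation = (56.3450 - 42.4310) / 42.4310 * 100
Result: 32.7921 %


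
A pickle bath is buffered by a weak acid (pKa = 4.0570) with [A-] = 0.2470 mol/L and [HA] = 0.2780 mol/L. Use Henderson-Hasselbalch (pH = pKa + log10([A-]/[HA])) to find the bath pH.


ratio = [A-] / [HA] = 0.2470 / 0.2780 = 0.8885
log10(ratio) = -0.0513478
pH = pKa + log10(ratio) = 4.0570 - 0.0513478 = 4.0057


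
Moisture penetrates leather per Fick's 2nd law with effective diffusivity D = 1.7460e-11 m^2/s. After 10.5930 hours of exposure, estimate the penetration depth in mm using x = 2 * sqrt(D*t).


t = 10.5930 hr * 3600 = 38134.8000 s
D * t = 1.7460e-11 * 38134.8000 = 6.6583e-07
x = 2 * sqrt(D*t) = 2 * sqrt(6.6583e-07) = 0.00163197 m = 1.6320 mm


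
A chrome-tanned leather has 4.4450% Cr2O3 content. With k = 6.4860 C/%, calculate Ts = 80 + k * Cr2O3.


Formula: Ts = 80 + k * Cr2O3
Substituting: Ts = 80 + 6.4860 * 4.4450
Result: 108.8303 C


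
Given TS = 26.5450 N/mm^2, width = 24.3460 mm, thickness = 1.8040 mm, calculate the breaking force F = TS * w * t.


Formula: F = TS * w * t
Substituting: F = 26.5450 * 24.3460 * 1.8040
Result: 1165.8613 N


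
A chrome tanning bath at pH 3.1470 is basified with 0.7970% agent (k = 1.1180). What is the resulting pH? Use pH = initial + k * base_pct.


Formula: pH_final = pH_initial + k * base_pct
Substituting: pH_final = 3.1470 + 1.1180 * 0.7970
Result: 4.0380


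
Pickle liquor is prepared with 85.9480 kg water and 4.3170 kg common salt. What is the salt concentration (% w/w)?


Formula: Conc = salt / (water + salt) * 100
Substituting: Conc = 4.3170 / (85.9480 + 4.3170) * 100
Result: 4.7826 %


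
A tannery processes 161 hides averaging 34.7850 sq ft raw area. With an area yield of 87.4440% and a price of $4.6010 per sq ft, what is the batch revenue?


Raw_total = N * avg_area = 161 * 34.7850 = 5600.3850 sq ft
Finished = Raw_total * yield / 100 = 5600.3850 * 87.4440 / 100 = 4897.2007 sq ft
Value = Finished * price = 4897.2007 * 4.6010 = 22532.0202 $


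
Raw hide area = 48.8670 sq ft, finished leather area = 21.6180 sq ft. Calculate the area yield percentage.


Formula: Yield = finished / raw * 100
Substituting: Yield = 21.6180 / 48.8670 * 100
Result: 44.2384 %


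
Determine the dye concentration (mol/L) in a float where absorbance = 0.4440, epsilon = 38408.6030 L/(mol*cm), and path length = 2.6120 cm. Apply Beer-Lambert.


Formula: c = A / (epsilon * l)
Substituting: c = 0.4440 / (38408.6030 * 2.6120)
Result: 4.4257e-06 mol/L


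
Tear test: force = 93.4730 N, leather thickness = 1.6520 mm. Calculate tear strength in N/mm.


Formula: Tear strength = force / thickness
Substituting: Tear strength = 93.4730 / 1.6520
Result: 56.5817 N/mm


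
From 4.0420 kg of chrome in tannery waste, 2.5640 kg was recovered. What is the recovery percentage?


Formula: Recovery = recovered / input * 100
Substituting: Recovery = 2.5640 / 4.0420 * 100
Result: 63.4339 %


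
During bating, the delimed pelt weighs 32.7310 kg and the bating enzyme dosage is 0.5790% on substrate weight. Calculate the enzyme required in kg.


Formula: Enzyme = substrate * pct / 100
Substituting: Enzyme = 32.7310 * 0.5790 / 100
Result: 0.1895 kg


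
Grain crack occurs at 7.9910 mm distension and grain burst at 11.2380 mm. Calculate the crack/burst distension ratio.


Formula: Ratio = crack / burst
Substituting: Ratio = 7.9910 / 11.2380
Result: 0.7111


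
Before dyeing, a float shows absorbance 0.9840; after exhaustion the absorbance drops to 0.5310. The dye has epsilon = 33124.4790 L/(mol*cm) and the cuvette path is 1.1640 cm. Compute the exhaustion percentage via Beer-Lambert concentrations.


c_initial = A_i / (epsilon * l) = 0.9840 / (33124.4790 * 1.1640) = 2.5521e-05 mol/L
c_final = A_f / (epsilon * l) = 0.5310 / (33124.4790 * 1.1640) = 1.3772e-05 mol/L
Exhaustion = (c_initial - c_final) / c_initial * 100 = (2.5521e-05 - 1.3772e-05) / 2.5521e-05 * 100 = 46.0366 %


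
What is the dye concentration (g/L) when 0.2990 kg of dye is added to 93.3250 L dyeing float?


Formula: Conc = dye_mass(kg) / volume(L) * 1000
Substituting: Conc = 0.2990 / 93.3250 * 1000
Result: 3.2039 g/L


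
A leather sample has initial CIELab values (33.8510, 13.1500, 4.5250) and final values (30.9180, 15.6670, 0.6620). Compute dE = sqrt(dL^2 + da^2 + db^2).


dL = -2.9330, da = 2.5170, db = -3.8630
dE = sqrt((-2.9330)^2 + 2.5170^2 + (-3.8630)^2) = 5.4645


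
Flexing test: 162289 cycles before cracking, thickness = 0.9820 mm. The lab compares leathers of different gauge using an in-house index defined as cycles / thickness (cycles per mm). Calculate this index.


Formula: Index = cycles / thickness
Substituting: Index = 162289 / 0.9820
Result: 165263.7475 cycles/mm


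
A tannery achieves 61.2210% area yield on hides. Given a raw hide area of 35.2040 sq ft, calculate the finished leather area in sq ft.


Formula: finished = raw * yield / 100
Substituting: finished = 35.2040 * 61.2210 / 100
Result: 21.5522 sq ft


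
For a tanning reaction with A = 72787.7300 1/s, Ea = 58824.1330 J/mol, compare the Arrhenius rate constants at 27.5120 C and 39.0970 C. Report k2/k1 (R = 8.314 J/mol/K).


T1 = 27.5120 + 273.15 = 300.6620 K; T2 = 39.0970 + 273.15 = 312.2470 K
k1 = A * exp(-Ea/(R*T1)) = 72787.7300 * exp(-58824.1330/(8.314*300.6620)) = 4.3858e-06 1/s
k2 = A * exp(-Ea/(R*T2)) = 72787.7300 * exp(-58824.1330/(8.314*312.2470)) = 1.0501e-05 1/s
k2/k1 = 1.0501e-05 / 4.3858e-06 = 2.3943


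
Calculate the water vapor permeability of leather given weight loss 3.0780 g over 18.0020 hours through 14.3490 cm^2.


Formula: WVP = loss / (area * time)
Substituting: WVP = 3.0780 / (14.3490 * 18.0020)
Result: 0.0119159 g/(cm^2*hr)


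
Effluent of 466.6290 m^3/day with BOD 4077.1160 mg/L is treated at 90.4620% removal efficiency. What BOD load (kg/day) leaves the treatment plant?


Load_in = volume * conc / 1000 = 466.6290 * 4077.1160 / 1000 = 1902.5006 kg/day
Removed = Load_in * eff / 100 = 1902.5006 * 90.4620 / 100 = 1721.0401 kg/day
Load_out = Load_in - Removed = 1902.5006 - 1721.0401 = 181.4605 kg/day


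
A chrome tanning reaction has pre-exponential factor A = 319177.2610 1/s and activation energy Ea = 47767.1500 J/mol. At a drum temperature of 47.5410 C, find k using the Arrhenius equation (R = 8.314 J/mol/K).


T_K = T_C + 273.15 = 47.5410 + 273.15 = 320.6910 K
exponent = -Ea / (R * T_K) = -47767.1500 / (8.314 * 320.6910) = -17.9156
k = A * exp(exponent) = 319177.2610 * exp(-17.9156) = 0.00528889 1/s


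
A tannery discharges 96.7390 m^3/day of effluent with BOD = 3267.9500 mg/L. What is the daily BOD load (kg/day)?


Formula: BOD_load = volume * conc / 1000
Substituting: BOD_load = 96.7390 * 3267.9500 / 1000
Result: 316.1382 kg/day


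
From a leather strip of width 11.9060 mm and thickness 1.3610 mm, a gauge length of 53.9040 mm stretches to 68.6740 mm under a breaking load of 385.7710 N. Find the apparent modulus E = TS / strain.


TS = F / (w * t) = 385.7710 / (11.9060 * 1.3610) = 23.8070 N/mm^2
strain = (Lf - L0) / L0 = (68.6740 - 53.9040) / 53.9040 = 0.2740
E = TS / strain = 23.8070 / 0.2740 = 86.8853 N/mm^2


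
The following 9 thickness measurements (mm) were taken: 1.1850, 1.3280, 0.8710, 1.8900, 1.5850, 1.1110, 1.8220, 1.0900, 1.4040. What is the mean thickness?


Formula: Average = sum / n
Substituting: Average = 12.2860 / 9
Result: 1.3651 mm


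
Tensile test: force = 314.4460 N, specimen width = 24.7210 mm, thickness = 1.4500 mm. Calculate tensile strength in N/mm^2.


Formula: TS = force / (width * thickness)
Substituting: TS = 314.4460 / (24.7210 * 1.4500)
Result: 8.7723 N/mm^2


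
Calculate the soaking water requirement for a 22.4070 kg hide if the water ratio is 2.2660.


Formula: Water = hide_weight * ratio
Substituting: Water = 22.4070 * 2.2660
Result: 50.7743 kg


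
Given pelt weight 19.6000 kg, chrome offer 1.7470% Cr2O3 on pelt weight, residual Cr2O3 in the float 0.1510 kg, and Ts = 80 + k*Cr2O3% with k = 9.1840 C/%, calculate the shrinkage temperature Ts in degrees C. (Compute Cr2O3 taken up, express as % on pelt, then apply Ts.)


Offered = pelt * offer_pct / 100 = 19.6000 * 1.7470 / 100 = 0.3424 kg
Uptake = offered - residual = 0.3424 - 0.1510 = 0.1914 kg
Cr2O3% on pelt = uptake / pelt * 100 = 0.1914 / 19.6000 * 100 = 0.9766 %
Ts = 80 + k * Cr2O3% = 80 + 9.1840 * 0.9766 = 88.9690 C


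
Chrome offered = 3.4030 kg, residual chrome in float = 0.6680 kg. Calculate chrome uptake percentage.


Formula: Uptake = (offered - residual) / offered * 100
Substituting: Uptake = (3.4030 - 0.6680) / 3.4030 * 100
Result: 80.3703 %


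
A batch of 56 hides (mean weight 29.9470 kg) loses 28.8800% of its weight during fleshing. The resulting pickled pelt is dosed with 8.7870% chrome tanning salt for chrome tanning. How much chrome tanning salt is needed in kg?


Total_raw = N * avg_wt = 56 * 29.9470 = 1677.0320 kg
Substrate = Total_raw * (1 - loss/100) = 1677.0320 * (1 - 28.8800/100) = 1192.7052 kg
Chrome = Substrate * pct / 100 = 1192.7052 * 8.7870 / 100 = 104.8030 kg


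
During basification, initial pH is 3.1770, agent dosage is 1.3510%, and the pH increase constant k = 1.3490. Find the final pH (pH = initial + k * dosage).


Formula: pH_final = pH_initial + k * base_pct
Substituting: pH_final = 3.1770 + 1.3490 * 1.3510
Result: 4.9995


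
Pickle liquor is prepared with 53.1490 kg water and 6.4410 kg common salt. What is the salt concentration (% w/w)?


Formula: Conc = salt / (water + salt) * 100
Substituting: Conc = 6.4410 / (53.1490 + 6.4410) * 100
Result: 10.8089 %


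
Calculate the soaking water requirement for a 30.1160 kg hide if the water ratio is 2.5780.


Formula: Water = hide_weight * ratio
Substituting: Water = 30.1160 * 2.5780
Result: 77.6390 kg


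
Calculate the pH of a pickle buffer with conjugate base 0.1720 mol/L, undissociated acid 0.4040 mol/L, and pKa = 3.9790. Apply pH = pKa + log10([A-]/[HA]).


ratio = [A-] / [HA] = 0.1720 / 0.4040 = 0.4257
log10(ratio) = -0.3709
pH = pKa + log10(ratio) = 3.9790 - 0.3709 = 3.6081


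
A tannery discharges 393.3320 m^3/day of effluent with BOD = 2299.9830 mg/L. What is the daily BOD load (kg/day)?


Formula: BOD_load = volume * conc / 1000
Substituting: BOD_load = 393.3320 * 2299.9830 / 1000
Result: 904.6569 kg/day


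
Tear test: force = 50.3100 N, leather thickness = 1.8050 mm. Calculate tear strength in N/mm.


Formula: Tear strength = force / thickness
Substituting: Tear strength = 50.3100 / 1.8050
Result: 27.8726 N/mm


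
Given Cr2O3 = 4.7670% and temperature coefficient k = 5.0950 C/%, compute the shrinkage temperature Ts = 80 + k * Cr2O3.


Formula: Ts = 80 + k * Cr2O3
Substituting: Ts = 80 + 5.0950 * 4.7670
Result: 104.2879 C


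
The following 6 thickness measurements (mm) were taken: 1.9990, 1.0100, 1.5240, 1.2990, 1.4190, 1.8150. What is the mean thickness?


Formula: Average = sum / n
Substituting: Average = 9.0660 / 6
Result: 1.5110 mm


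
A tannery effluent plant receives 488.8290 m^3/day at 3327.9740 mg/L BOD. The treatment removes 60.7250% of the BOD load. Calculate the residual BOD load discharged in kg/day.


Load_in = volume * conc / 1000 = 488.8290 * 3327.9740 / 1000 = 1626.8102 kg/day
Removed = Load_in * eff / 100 = 1626.8102 * 60.7250 / 100 = 987.8805 kg/day
Load_out = Load_in - Removed = 1626.8102 - 987.8805 = 638.9297 kg/day


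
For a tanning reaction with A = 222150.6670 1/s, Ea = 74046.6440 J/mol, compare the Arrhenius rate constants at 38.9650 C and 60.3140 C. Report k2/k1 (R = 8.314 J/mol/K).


T1 = 38.9650 + 273.15 = 312.1150 K; T2 = 60.3140 + 273.15 = 333.4640 K
k1 = A * exp(-Ea/(R*T1)) = 222150.6670 * exp(-74046.6440/(8.314*312.1150)) = 8.9944e-08 1/s
k2 = A * exp(-Ea/(R*T2)) = 222150.6670 * exp(-74046.6440/(8.314*333.4640)) = 5.5895e-07 1/s
k2/k1 = 5.5895e-07 / 8.9944e-08 = 6.2144


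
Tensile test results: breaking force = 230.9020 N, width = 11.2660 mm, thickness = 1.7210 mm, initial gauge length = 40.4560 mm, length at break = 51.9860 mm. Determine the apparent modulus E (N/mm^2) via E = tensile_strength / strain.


TS = F / (w * t) = 230.9020 / (11.2660 * 1.7210) = 11.9090 N/mm^2
strain = (Lf - L0) / L0 = (51.9860 - 40.4560) / 40.4560 = 0.2850
E = TS / strain = 11.9090 / 0.2850 = 41.7860 N/mm^2


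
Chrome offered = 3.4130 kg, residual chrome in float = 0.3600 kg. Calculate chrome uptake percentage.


Formula: Uptake = (offered - residual) / offered * 100
Substituting: Uptake = (3.4130 - 0.3600) / 3.4130 * 100
Result: 89.4521 %


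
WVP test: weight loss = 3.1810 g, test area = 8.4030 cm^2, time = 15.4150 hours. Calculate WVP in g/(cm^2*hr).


Formula: WVP = loss / (area * time)
Substituting: WVP = 3.1810 / (8.4030 * 15.4150)
Result: 0.0245576 g/(cm^2*hr)


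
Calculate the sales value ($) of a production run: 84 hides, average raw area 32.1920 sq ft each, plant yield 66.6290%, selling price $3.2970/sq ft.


Raw_total = N * avg_area = 84 * 32.1920 = 2704.1280 sq ft
Finished = Raw_total * yield / 100 = 2704.1280 * 66.6290 / 100 = 1801.7334 sq ft
Value = Finished * price = 1801.7334 * 3.2970 = 5940.3152 $


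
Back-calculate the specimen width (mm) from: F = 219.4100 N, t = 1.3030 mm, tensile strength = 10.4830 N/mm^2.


Formula: w = F / (TS * t)
Substituting: w = 219.4100 / (10.4830 * 1.3030)
Result: 16.0630 mm


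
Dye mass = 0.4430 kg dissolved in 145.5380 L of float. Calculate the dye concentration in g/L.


Formula: Conc = dye_mass(kg) / volume(L) * 1000
Substituting: Conc = 0.4430 / 145.5380 * 1000
Result: 3.0439 g/L


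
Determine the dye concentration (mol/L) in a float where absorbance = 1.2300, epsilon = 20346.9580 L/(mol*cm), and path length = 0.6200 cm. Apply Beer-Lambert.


Formula: c = A / (epsilon * l)
Substituting: c = 1.2300 / (20346.9580 * 0.6200)
Result: 9.7502e-05 mol/L


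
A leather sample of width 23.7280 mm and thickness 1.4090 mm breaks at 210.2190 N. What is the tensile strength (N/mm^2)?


Formula: TS = force / (width * thickness)
Substituting: TS = 210.2190 / (23.7280 * 1.4090)
Result: 6.2878 N/mm^2


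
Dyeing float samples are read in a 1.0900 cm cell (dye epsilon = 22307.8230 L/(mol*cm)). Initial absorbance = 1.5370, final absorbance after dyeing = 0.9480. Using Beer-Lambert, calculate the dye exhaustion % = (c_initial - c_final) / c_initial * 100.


c_initial = A_i / (epsilon * l) = 1.5370 / (22307.8230 * 1.0900) = 6.3211e-05 mol/L
c_final = A_f / (epsilon * l) = 0.9480 / (22307.8230 * 1.0900) = 3.8987e-05 mol/L
Exhaustion = (c_initial - c_final) / c_initial * 100 = (6.3211e-05 - 3.8987e-05) / 6.3211e-05 * 100 = 38.3214 %


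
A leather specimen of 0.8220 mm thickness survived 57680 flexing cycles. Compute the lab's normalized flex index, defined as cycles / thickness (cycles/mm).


Formula: Index = cycles / thickness
Substituting: Index = 57680 / 0.8220
Result: 70170.3163 cycles/mm


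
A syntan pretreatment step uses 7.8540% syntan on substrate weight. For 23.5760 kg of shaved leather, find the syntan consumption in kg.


Formula: Syntan = substrate * pct / 100
Substituting: Syntan = 23.5760 * 7.8540 / 100
Result: 1.8517 kg


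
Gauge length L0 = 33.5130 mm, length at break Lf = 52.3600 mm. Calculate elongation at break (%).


Formula: Elongation = (Lf - L0) / L0 * 100
Substituting: Elongation = (52.3600 - 33.5130) / 33.5130 * 100
Result: 56.2379 %


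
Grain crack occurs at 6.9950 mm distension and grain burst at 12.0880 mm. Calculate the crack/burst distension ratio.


Formula: Ratio = crack / burst
Substituting: Ratio = 6.9950 / 12.0880
Result: 0.5787


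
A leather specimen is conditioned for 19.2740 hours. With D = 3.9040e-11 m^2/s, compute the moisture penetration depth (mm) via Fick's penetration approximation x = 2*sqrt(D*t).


t = 19.2740 hr * 3600 = 69386.4000 s
D * t = 3.9040e-11 * 69386.4000 = 2.7088e-06
x = 2 * sqrt(D*t) = 2 * sqrt(2.7088e-06) = 0.00329171 m = 3.2917 mm


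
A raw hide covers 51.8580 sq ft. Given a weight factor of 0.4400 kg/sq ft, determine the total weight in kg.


Formula: Weight = area * weight_per_sqft
Substituting: Weight = 51.8580 * 0.4400
Result: 22.8175 kg


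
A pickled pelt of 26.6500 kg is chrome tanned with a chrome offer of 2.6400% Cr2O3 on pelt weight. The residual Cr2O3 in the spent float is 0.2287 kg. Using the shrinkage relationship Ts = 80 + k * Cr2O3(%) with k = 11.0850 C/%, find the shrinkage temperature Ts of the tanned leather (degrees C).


Offered = pelt * offer_pct / 100 = 26.6500 * 2.6400 / 100 = 0.7036 kg
Uptake = offered - residual = 0.7036 - 0.2287 = 0.4749 kg
Cr2O3% on pelt = uptake / pelt * 100 = 0.4749 / 26.6500 * 100 = 1.7818 %
Ts = 80 + k * Cr2O3% = 80 + 11.0850 * 1.7818 = 99.7517 C


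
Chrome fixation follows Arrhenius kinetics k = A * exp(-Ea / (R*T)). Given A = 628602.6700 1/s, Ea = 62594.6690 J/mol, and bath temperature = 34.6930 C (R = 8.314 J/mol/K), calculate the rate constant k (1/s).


T_K = T_C + 273.15 = 34.6930 + 273.15 = 307.8430 K
exponent = -Ea / (R * T_K) = -62594.6690 / (8.314 * 307.8430) = -24.4567
k = A * exp(exponent) = 628602.6700 * exp(-24.4567) = 1.5030e-05 1/s


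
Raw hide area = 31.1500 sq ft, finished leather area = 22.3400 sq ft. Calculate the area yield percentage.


Formula: Yield = finished / raw * 100
Substituting: Yield = 22.3400 / 31.1500 * 100
Result: 71.7175 %


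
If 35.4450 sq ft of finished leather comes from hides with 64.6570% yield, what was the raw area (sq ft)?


Formula: raw = finished * 100 / yield
Substituting: raw = 35.4450 * 100 / 64.6570
Result: 54.8201 sq ft


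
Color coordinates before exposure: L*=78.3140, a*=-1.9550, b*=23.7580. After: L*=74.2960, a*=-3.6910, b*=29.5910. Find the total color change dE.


dL = -4.0180, da = -1.7360, db = 5.8330
dE = sqrt((-4.0180)^2 + (-1.7360)^2 + 5.8330^2) = 7.2926


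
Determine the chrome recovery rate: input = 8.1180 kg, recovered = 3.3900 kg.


Formula: Recovery = recovered / input * 100
Substituting: Recovery = 3.3900 / 8.1180 * 100
Result: 41.7591 %


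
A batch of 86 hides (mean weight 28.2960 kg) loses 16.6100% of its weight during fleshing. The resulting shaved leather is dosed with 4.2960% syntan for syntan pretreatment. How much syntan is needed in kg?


Total_raw = N * avg_wt = 86 * 28.2960 = 2433.4560 kg
Substrate = Total_raw * (1 - loss/100) = 2433.4560 * (1 - 16.6100/100) = 2029.2590 kg
Syntan = Substrate * pct / 100 = 2029.2590 * 4.2960 / 100 = 87.1770 kg


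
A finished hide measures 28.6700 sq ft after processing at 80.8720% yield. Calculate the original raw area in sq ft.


Formula: raw = finished * 100 / yield
Substituting: raw = 28.6700 * 100 / 80.8720
Result: 35.4511 sq ft


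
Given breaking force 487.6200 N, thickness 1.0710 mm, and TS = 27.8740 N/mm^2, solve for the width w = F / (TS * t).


Formula: w = F / (TS * t)
Substituting: w = 487.6200 / (27.8740 * 1.0710)
Result: 16.3340 mm


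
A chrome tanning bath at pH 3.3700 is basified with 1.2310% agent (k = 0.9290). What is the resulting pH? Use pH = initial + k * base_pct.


Formula: pH_final = pH_initial + k * base_pct
Substituting: pH_final = 3.3700 + 0.9290 * 1.2310
Result: 4.5136


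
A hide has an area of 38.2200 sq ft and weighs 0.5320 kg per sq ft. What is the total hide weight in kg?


Formula: Weight = area * weight_per_sqft
Substituting: Weight = 38.2200 * 0.5320
Result: 20.3330 kg


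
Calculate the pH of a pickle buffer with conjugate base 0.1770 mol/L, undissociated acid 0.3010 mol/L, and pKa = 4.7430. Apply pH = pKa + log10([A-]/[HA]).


ratio = [A-] / [HA] = 0.1770 / 0.3010 = 0.5880
log10(ratio) = -0.2306
pH = pKa + log10(ratio) = 4.7430 - 0.2306 = 4.5124


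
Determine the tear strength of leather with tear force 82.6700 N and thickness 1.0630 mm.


Formula: Tear strength = force / thickness
Substituting: Tear strength = 82.6700 / 1.0630
Result: 77.7705 N/mm


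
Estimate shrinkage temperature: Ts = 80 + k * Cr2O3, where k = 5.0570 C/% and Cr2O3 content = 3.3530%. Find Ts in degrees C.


Formula: Ts = 80 + k * Cr2O3
Substituting: Ts = 80 + 5.0570 * 3.3530
Result: 96.9561 C


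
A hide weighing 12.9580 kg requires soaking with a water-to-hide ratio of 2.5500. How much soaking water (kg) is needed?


Formula: Water = hide_weight * ratio
Substituting: Water = 12.9580 * 2.5500
Result: 33.0429 kg


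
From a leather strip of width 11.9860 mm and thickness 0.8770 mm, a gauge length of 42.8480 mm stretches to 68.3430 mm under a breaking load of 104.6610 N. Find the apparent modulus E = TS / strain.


TS = F / (w * t) = 104.6610 / (11.9860 * 0.8770) = 9.9566 N/mm^2
strain = (Lf - L0) / L0 = (68.3430 - 42.8480) / 42.8480 = 0.5950
E = TS / strain = 9.9566 / 0.5950 = 16.7335 N/mm^2


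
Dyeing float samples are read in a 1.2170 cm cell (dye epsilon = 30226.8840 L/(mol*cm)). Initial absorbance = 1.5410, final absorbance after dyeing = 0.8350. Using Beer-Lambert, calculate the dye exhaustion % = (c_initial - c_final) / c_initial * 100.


c_initial = A_i / (epsilon * l) = 1.5410 / (30226.8840 * 1.2170) = 4.1891e-05 mol/L
c_final = A_f / (epsilon * l) = 0.8350 / (30226.8840 * 1.2170) = 2.2699e-05 mol/L
Exhaustion = (c_initial - c_final) / c_initial * 100 = (4.1891e-05 - 2.2699e-05) / 4.1891e-05 * 100 = 45.8144 %


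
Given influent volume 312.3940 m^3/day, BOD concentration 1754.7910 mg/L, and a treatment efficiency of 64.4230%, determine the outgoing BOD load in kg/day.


Load_in = volume * conc / 1000 = 312.3940 * 1754.7910 / 1000 = 548.1862 kg/day
Removed = Load_in * eff / 100 = 548.1862 * 64.4230 / 100 = 353.1580 kg/day
Load_out = Load_in - Removed = 548.1862 - 353.1580 = 195.0282 kg/day
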